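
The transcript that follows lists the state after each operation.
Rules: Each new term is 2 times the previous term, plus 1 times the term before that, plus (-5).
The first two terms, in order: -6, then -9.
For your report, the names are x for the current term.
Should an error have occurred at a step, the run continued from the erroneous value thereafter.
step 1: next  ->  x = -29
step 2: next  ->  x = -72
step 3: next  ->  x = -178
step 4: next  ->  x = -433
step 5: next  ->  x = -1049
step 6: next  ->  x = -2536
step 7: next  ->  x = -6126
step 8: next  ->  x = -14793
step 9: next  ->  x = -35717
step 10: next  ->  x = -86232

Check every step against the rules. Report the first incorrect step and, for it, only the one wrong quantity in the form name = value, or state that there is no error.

Recomputing the run from the initial state:
step 1: x = -29
step 2: x = -72
step 3: x = -178
step 4: x = -433
step 5: x = -1049
step 6: x = -2536
step 7: x = -6126
step 8: x = -14793
step 9: x = -35717
step 10: x = -86232
This matches the transcript at every step.

no error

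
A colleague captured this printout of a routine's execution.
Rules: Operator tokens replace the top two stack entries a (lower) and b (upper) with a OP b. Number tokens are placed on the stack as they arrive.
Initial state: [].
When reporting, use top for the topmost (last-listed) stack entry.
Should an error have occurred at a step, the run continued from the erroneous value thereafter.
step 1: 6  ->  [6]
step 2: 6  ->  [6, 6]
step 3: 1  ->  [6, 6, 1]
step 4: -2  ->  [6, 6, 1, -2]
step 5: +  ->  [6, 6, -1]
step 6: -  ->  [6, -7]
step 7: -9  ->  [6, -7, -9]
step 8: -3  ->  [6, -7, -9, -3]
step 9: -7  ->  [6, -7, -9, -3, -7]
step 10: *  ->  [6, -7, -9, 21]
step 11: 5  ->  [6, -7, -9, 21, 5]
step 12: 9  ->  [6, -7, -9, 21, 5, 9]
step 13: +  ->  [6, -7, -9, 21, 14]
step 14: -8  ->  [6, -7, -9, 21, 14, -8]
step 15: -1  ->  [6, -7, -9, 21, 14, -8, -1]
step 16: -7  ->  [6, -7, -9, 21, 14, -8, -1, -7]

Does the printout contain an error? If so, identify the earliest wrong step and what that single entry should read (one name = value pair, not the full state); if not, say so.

step 6, top = 7

Step 1: push 6: top = 6 — same as recorded.
Step 2: push 6: top = 6 — in agreement.
Step 3: push 1: top = 1 — exactly as logged.
Step 4: push -2: top = -2 — matches.
Step 5: 1 + -2 = -1 — no discrepancy.
Step 6: 6 - -1 = 7 — not what was recorded.
First incorrect step: 6; the correct value is top = 7.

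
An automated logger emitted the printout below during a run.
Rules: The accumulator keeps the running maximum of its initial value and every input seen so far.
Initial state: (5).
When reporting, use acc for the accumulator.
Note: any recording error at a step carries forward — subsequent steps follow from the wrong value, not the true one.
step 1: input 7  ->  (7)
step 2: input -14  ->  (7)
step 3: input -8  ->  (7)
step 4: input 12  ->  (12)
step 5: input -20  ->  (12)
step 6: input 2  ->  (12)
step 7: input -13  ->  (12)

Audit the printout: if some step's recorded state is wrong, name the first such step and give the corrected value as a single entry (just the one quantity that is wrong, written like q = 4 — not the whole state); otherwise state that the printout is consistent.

no error

Recomputing the run from the initial state:
step 1: acc = 7
step 2: acc = 7
step 3: acc = 7
step 4: acc = 12
step 5: acc = 12
step 6: acc = 12
step 7: acc = 12
This matches the printout at every step.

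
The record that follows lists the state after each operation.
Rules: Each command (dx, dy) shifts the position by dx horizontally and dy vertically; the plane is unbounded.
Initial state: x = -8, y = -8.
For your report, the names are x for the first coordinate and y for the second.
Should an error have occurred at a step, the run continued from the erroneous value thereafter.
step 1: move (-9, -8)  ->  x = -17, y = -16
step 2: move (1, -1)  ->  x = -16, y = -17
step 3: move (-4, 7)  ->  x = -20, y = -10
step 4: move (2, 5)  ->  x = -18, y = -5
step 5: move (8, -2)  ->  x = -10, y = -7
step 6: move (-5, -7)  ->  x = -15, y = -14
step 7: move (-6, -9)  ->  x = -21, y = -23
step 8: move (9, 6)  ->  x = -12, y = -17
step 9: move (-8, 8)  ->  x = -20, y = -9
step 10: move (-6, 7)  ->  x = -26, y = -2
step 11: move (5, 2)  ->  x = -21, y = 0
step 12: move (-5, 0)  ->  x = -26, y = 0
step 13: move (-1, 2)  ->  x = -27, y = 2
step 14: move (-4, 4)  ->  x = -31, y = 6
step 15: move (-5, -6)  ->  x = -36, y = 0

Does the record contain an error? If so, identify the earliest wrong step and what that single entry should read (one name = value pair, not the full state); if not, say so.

no error

step 1: x = -8 + (-9) = -17, y = -8 + (-8) = -16 -> exactly as logged
step 2: x = -17 + (1) = -16, y = -16 + (-1) = -17 -> checks out
step 3: x = -16 + (-4) = -20, y = -17 + (7) = -10 -> matches
step 4: x = -20 + (2) = -18, y = -10 + (5) = -5 -> same as recorded
step 5: x = -18 + (8) = -10, y = -5 + (-2) = -7 -> same as recorded
step 6: x = -10 + (-5) = -15, y = -7 + (-7) = -14 -> in agreement
step 7: x = -15 + (-6) = -21, y = -14 + (-9) = -23 -> confirmed correct
step 8: x = -21 + (9) = -12, y = -23 + (6) = -17 -> in agreement
step 9: x = -12 + (-8) = -20, y = -17 + (8) = -9 -> no discrepancy
step 10: x = -20 + (-6) = -26, y = -9 + (7) = -2 -> same as recorded
step 11: x = -26 + (5) = -21, y = -2 + (2) = 0 -> agrees with the record
step 12: x = -21 + (-5) = -26, y = 0 + (0) = 0 -> same as recorded
step 13: x = -26 + (-1) = -27, y = 0 + (2) = 2 -> exactly as logged
step 14: x = -27 + (-4) = -31, y = 2 + (4) = 6 -> exactly as logged
step 15: x = -31 + (-5) = -36, y = 6 + (-6) = 0 -> consistent with the record
Every step is consistent.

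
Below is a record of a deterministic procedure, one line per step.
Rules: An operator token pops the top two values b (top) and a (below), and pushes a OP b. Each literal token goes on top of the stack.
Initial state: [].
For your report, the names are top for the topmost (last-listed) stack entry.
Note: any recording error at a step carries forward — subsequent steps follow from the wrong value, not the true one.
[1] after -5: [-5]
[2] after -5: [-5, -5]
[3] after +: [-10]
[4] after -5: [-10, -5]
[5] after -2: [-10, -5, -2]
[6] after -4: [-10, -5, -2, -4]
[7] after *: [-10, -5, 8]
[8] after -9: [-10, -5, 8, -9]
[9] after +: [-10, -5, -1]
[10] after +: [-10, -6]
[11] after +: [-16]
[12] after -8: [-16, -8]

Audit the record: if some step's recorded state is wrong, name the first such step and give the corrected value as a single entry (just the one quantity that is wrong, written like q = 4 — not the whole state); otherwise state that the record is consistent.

no error

Step 1: push -5: top = -5 — in agreement.
Step 2: push -5: top = -5 — in agreement.
Step 3: -5 + -5 = -10 — matches.
Step 4: push -5: top = -5 — no discrepancy.
Step 5: push -2: top = -2 — exactly as logged.
Step 6: push -4: top = -4 — verified.
Step 7: -2 * -4 = 8 — confirmed correct.
Step 8: push -9: top = -9 — checks out.
Step 9: 8 + -9 = -1 — matches.
Step 10: -5 + -1 = -6 — agrees with the record.
Step 11: -10 + -6 = -16 — same as recorded.
Step 12: push -8: top = -8 — checks out.
Each recorded entry agrees with the recomputation.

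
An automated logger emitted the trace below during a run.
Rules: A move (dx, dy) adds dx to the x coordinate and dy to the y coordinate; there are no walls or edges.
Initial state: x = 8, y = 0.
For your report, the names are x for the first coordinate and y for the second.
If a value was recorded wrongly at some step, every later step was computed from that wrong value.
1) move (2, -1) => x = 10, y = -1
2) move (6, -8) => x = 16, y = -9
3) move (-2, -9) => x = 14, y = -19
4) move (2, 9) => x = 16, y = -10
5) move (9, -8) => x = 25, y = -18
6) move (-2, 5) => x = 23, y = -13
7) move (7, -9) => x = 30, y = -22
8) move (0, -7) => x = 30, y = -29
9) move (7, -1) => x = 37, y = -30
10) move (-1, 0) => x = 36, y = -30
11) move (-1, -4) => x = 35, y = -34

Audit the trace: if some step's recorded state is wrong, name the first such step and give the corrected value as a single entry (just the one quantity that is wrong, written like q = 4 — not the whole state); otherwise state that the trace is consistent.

Step 1: x = 8 + (2) = 10, y = 0 + (-1) = -1 — checks out.
Step 2: x = 10 + (6) = 16, y = -1 + (-8) = -9 — exactly as logged.
Step 3: x = 16 + (-2) = 14, y = -9 + (-9) = -18 — not what was recorded.
Step 3 is the first one off; corrected, y = -18.

step 3, y = -18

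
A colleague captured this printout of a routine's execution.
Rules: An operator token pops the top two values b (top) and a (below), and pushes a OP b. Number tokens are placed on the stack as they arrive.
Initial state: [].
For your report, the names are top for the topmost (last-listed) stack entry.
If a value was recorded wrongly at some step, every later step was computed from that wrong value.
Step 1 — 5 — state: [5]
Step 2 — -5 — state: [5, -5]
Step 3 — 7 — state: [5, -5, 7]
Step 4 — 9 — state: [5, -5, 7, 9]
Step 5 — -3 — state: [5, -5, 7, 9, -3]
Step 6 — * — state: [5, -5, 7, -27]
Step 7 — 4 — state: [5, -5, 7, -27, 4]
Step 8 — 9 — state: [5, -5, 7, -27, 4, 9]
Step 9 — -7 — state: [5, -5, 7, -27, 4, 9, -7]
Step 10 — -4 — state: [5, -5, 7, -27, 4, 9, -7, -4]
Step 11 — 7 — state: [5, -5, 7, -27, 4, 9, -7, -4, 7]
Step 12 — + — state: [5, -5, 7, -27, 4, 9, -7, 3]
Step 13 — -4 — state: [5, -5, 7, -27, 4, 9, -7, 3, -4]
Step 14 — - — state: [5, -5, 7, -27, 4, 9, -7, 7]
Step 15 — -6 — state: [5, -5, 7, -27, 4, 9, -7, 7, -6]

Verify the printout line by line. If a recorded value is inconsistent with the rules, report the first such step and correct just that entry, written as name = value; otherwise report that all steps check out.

Recomputing the run from the initial state:
step 1: [5]
step 2: [5, -5]
step 3: [5, -5, 7]
step 4: [5, -5, 7, 9]
step 5: [5, -5, 7, 9, -3]
step 6: [5, -5, 7, -27]
step 7: [5, -5, 7, -27, 4]
step 8: [5, -5, 7, -27, 4, 9]
step 9: [5, -5, 7, -27, 4, 9, -7]
step 10: [5, -5, 7, -27, 4, 9, -7, -4]
step 11: [5, -5, 7, -27, 4, 9, -7, -4, 7]
step 12: [5, -5, 7, -27, 4, 9, -7, 3]
step 13: [5, -5, 7, -27, 4, 9, -7, 3, -4]
step 14: [5, -5, 7, -27, 4, 9, -7, 7]
step 15: [5, -5, 7, -27, 4, 9, -7, 7, -6]
This matches the printout at every step.

no error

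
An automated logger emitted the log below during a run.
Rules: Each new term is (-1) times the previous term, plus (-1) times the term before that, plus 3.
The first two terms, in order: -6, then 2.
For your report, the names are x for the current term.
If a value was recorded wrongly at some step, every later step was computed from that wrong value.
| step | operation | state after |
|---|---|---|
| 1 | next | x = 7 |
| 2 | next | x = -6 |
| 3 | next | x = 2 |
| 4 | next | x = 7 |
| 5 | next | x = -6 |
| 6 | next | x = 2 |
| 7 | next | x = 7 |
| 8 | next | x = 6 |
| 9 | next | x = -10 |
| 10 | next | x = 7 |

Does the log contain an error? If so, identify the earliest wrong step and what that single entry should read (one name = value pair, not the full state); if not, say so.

1. x = -1*(2) + (-1)*(-6) + (3) = 7 (exactly as logged)
2. x = -1*(7) + (-1)*(2) + (3) = -6 (same as recorded)
3. x = -1*(-6) + (-1)*(7) + (3) = 2 (verified)
4. x = -1*(2) + (-1)*(-6) + (3) = 7 (no discrepancy)
5. x = -1*(7) + (-1)*(2) + (3) = -6 (matches)
6. x = -1*(-6) + (-1)*(7) + (3) = 2 (consistent with the log)
7. x = -1*(2) + (-1)*(-6) + (3) = 7 (matches)
8. x = -1*(7) + (-1)*(2) + (3) = -6 (a discrepancy with the log)
That makes step 8 the first incorrect line — x = -6 is what it should show.

step 8, x = -6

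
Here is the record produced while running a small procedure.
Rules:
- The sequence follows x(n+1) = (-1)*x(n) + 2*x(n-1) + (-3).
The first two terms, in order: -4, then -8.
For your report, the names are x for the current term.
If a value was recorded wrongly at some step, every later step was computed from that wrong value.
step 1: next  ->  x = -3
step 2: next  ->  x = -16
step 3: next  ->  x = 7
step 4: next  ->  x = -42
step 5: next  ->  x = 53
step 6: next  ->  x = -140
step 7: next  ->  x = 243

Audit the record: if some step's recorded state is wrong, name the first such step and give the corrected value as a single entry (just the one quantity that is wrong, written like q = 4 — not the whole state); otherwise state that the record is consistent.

1. x = -1*(-8) + (2)*(-4) + (-3) = -3 (same as recorded)
2. x = -1*(-3) + (2)*(-8) + (-3) = -16 (verified)
3. x = -1*(-16) + (2)*(-3) + (-3) = 7 (confirmed correct)
4. x = -1*(7) + (2)*(-16) + (-3) = -42 (no discrepancy)
5. x = -1*(-42) + (2)*(7) + (-3) = 53 (same as recorded)
6. x = -1*(53) + (2)*(-42) + (-3) = -140 (in agreement)
7. x = -1*(-140) + (2)*(53) + (-3) = 243 (agrees with the record)
Each recorded entry agrees with the recomputation.

no error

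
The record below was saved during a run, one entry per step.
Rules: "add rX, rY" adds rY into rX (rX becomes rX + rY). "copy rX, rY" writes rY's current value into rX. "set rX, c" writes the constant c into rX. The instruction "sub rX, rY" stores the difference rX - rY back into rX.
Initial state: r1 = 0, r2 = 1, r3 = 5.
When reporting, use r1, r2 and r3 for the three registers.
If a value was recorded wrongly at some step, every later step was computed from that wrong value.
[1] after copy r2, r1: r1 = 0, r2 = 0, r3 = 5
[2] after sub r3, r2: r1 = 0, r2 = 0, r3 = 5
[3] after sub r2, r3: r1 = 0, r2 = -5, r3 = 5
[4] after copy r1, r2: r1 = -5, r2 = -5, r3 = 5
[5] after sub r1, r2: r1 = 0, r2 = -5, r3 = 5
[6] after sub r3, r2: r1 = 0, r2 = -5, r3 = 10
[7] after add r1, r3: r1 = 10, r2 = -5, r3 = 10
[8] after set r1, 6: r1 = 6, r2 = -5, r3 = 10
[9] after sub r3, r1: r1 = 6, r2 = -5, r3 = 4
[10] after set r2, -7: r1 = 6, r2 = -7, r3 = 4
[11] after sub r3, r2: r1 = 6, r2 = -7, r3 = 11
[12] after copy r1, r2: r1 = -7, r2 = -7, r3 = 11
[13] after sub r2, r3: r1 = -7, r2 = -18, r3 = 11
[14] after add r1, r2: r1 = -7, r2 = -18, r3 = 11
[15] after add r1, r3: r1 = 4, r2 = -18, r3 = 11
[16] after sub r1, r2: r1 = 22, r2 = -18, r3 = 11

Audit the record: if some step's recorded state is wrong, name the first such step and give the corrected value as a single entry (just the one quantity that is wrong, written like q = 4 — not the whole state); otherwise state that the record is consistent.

step 14, r1 = -25

step 1: r2 = 0 -> no discrepancy
step 2: r3 = 5 - 0 = 5 -> matches
step 3: r2 = 0 - 5 = -5 -> same as recorded
step 4: r1 = -5 -> verified
step 5: r1 = -5 - -5 = 0 -> same as recorded
step 6: r3 = 5 - -5 = 10 -> consistent with the record
step 7: r1 = 0 + 10 = 10 -> no discrepancy
step 8: r1 = 6 -> consistent with the record
step 9: r3 = 10 - 6 = 4 -> in agreement
step 10: r2 = -7 -> checks out
step 11: r3 = 4 - -7 = 11 -> agrees with the record
step 12: r1 = -7 -> same as recorded
step 13: r2 = -7 - 11 = -18 -> checks out
step 14: r1 = -7 + -18 = -25 -> not what was recorded
So the first discrepancy is step 14, where the right value is r1 = -25.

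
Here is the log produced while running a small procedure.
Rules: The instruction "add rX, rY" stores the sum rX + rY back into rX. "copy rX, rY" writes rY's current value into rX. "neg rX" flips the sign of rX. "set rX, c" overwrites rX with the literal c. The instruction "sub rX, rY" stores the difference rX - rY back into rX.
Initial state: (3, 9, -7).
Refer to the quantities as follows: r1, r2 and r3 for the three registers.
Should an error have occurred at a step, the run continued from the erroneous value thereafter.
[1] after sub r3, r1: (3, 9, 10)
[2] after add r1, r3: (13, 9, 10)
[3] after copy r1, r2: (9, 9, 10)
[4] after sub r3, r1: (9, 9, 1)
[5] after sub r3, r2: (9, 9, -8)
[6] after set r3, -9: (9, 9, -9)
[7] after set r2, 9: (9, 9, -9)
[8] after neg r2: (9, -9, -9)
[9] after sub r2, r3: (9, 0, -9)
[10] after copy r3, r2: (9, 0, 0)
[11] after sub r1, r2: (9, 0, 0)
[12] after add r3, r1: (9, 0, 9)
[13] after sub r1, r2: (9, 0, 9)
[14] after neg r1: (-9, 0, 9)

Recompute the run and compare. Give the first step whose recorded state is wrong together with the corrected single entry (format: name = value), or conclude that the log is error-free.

1. r3 = -7 - 3 = -10 (the log disagrees here)
First incorrect step: 1; the correct value is r3 = -10.

step 1, r3 = -10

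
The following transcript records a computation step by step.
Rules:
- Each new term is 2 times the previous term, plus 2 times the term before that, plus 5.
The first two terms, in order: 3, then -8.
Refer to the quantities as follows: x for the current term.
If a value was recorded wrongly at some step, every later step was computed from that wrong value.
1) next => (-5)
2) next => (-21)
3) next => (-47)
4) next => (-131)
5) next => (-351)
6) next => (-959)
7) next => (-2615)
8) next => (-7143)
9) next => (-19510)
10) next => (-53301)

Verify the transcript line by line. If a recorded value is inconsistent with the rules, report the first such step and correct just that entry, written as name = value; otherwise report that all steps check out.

step 9, x = -19511

1. x = 2*(-8) + (2)*(3) + (5) = -5 (exactly as logged)
2. x = 2*(-5) + (2)*(-8) + (5) = -21 (no discrepancy)
3. x = 2*(-21) + (2)*(-5) + (5) = -47 (agrees with the transcript)
4. x = 2*(-47) + (2)*(-21) + (5) = -131 (agrees with the transcript)
5. x = 2*(-131) + (2)*(-47) + (5) = -351 (agrees with the transcript)
6. x = 2*(-351) + (2)*(-131) + (5) = -959 (matches)
7. x = 2*(-959) + (2)*(-351) + (5) = -2615 (agrees with the transcript)
8. x = 2*(-2615) + (2)*(-959) + (5) = -7143 (checks out)
9. x = 2*(-7143) + (2)*(-2615) + (5) = -19511 (the transcript has a different value)
First incorrect step: 9; the correct value is x = -19511.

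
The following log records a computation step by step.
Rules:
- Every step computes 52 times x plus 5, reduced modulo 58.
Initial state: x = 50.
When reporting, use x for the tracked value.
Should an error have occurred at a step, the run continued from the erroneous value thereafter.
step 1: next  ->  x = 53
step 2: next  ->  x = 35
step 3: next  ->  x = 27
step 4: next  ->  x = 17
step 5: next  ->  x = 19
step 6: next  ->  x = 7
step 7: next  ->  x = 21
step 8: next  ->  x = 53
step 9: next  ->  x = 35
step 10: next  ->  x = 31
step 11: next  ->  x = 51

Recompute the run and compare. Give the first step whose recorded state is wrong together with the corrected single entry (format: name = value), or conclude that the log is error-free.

step 10, x = 27

Recomputing the run from the initial state:
step 1: x = 53
step 2: x = 35
step 3: x = 27
step 4: x = 17
step 5: x = 19
step 6: x = 7
step 7: x = 21
step 8: x = 53
step 9: x = 35
step 10: x = 27
step 11: x = 17
The first disagreement with the log is at step 10, where the value should be x = 27.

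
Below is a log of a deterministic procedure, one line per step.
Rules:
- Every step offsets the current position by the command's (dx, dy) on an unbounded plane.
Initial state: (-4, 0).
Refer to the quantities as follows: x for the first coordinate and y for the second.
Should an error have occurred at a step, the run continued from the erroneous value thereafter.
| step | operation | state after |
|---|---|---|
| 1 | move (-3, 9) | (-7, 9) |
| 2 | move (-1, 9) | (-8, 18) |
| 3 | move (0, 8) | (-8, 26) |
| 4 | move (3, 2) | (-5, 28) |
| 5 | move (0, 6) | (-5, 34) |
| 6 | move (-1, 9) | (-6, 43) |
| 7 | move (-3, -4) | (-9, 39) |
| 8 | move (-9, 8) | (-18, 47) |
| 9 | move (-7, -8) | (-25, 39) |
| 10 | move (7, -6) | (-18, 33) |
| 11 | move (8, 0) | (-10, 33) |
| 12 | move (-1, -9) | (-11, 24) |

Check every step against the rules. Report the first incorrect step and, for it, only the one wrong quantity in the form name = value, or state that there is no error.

no error

Step 1: x = -4 + (-3) = -7, y = 0 + (9) = 9 — consistent with the log.
Step 2: x = -7 + (-1) = -8, y = 9 + (9) = 18 — agrees with the log.
Step 3: x = -8 + (0) = -8, y = 18 + (8) = 26 — in agreement.
Step 4: x = -8 + (3) = -5, y = 26 + (2) = 28 — verified.
Step 5: x = -5 + (0) = -5, y = 28 + (6) = 34 — agrees with the log.
Step 6: x = -5 + (-1) = -6, y = 34 + (9) = 43 — no discrepancy.
Step 7: x = -6 + (-3) = -9, y = 43 + (-4) = 39 — consistent with the log.
Step 8: x = -9 + (-9) = -18, y = 39 + (8) = 47 — agrees with the log.
Step 9: x = -18 + (-7) = -25, y = 47 + (-8) = 39 — consistent with the log.
Step 10: x = -25 + (7) = -18, y = 39 + (-6) = 33 — confirmed correct.
Step 11: x = -18 + (8) = -10, y = 33 + (0) = 33 — verified.
Step 12: x = -10 + (-1) = -11, y = 33 + (-9) = 24 — confirmed correct.
All steps check out; nothing to correct.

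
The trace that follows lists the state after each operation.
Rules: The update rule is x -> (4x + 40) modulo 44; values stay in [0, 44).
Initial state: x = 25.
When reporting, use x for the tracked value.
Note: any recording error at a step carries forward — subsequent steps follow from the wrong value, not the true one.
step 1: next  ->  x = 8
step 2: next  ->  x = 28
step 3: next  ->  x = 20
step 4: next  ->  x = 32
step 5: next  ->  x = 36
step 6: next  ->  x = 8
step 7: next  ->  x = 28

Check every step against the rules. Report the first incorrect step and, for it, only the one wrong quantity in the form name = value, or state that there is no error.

no error

Step 1: x = (4*25 + 40) mod 44 = 8 — exactly as logged.
Step 2: x = (4*8 + 40) mod 44 = 28 — exactly as logged.
Step 3: x = (4*28 + 40) mod 44 = 20 — agrees with the trace.
Step 4: x = (4*20 + 40) mod 44 = 32 — same as recorded.
Step 5: x = (4*32 + 40) mod 44 = 36 — confirmed correct.
Step 6: x = (4*36 + 40) mod 44 = 8 — agrees with the trace.
Step 7: x = (4*8 + 40) mod 44 = 28 — exactly as logged.
Each recorded entry agrees with the recomputation.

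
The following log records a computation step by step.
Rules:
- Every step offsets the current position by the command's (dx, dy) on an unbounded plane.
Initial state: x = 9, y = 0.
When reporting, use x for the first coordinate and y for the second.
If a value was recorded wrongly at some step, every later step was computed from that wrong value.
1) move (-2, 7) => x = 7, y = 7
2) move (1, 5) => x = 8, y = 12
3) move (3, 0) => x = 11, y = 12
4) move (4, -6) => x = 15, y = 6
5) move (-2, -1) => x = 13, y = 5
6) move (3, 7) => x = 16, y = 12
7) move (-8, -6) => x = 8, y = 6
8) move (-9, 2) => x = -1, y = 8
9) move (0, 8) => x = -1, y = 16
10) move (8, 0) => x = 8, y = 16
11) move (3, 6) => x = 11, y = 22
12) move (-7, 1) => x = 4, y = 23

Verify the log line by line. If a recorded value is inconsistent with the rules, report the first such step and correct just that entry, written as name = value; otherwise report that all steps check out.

Step 1: x = 9 + (-2) = 7, y = 0 + (7) = 7 — exactly as logged.
Step 2: x = 7 + (1) = 8, y = 7 + (5) = 12 — matches.
Step 3: x = 8 + (3) = 11, y = 12 + (0) = 12 — in agreement.
Step 4: x = 11 + (4) = 15, y = 12 + (-6) = 6 — in agreement.
Step 5: x = 15 + (-2) = 13, y = 6 + (-1) = 5 — in agreement.
Step 6: x = 13 + (3) = 16, y = 5 + (7) = 12 — agrees with the log.
Step 7: x = 16 + (-8) = 8, y = 12 + (-6) = 6 — verified.
Step 8: x = 8 + (-9) = -1, y = 6 + (2) = 8 — checks out.
Step 9: x = -1 + (0) = -1, y = 8 + (8) = 16 — confirmed correct.
Step 10: x = -1 + (8) = 7, y = 16 + (0) = 16 — not what was recorded.
The earliest wrong entry is at step 10: it should read x = 7.

step 10, x = 7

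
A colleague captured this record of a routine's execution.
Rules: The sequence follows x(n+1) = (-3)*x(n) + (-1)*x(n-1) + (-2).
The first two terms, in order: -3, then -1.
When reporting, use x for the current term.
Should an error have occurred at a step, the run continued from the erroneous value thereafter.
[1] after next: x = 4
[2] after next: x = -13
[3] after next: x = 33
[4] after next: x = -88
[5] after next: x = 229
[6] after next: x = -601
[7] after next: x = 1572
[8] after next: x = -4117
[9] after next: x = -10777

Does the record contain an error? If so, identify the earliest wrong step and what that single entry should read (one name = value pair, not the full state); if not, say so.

step 1: x = -3*(-1) + (-1)*(-3) + (-2) = 4 -> exactly as logged
step 2: x = -3*(4) + (-1)*(-1) + (-2) = -13 -> checks out
step 3: x = -3*(-13) + (-1)*(4) + (-2) = 33 -> same as recorded
step 4: x = -3*(33) + (-1)*(-13) + (-2) = -88 -> same as recorded
step 5: x = -3*(-88) + (-1)*(33) + (-2) = 229 -> checks out
step 6: x = -3*(229) + (-1)*(-88) + (-2) = -601 -> checks out
step 7: x = -3*(-601) + (-1)*(229) + (-2) = 1572 -> same as recorded
step 8: x = -3*(1572) + (-1)*(-601) + (-2) = -4117 -> no discrepancy
step 9: x = -3*(-4117) + (-1)*(1572) + (-2) = 10777 -> first mismatch against the record
Step 9 is the first one off; corrected, x = 10777.

step 9, x = 10777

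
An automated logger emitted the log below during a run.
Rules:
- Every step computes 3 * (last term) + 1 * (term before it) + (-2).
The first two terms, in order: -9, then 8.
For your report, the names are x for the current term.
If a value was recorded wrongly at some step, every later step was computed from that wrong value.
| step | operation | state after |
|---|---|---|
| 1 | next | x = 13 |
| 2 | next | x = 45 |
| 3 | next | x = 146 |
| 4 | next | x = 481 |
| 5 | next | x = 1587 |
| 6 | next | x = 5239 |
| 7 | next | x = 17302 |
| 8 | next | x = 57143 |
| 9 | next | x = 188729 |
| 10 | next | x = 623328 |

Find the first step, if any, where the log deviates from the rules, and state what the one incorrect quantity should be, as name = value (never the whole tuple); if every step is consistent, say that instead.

Step 1: x = 3*(8) + (1)*(-9) + (-2) = 13 — agrees with the log.
Step 2: x = 3*(13) + (1)*(8) + (-2) = 45 — consistent with the log.
Step 3: x = 3*(45) + (1)*(13) + (-2) = 146 — checks out.
Step 4: x = 3*(146) + (1)*(45) + (-2) = 481 — confirmed correct.
Step 5: x = 3*(481) + (1)*(146) + (-2) = 1587 — consistent with the log.
Step 6: x = 3*(1587) + (1)*(481) + (-2) = 5240 — the log has a different value.
The earliest wrong entry is at step 6: it should read x = 5240.

step 6, x = 5240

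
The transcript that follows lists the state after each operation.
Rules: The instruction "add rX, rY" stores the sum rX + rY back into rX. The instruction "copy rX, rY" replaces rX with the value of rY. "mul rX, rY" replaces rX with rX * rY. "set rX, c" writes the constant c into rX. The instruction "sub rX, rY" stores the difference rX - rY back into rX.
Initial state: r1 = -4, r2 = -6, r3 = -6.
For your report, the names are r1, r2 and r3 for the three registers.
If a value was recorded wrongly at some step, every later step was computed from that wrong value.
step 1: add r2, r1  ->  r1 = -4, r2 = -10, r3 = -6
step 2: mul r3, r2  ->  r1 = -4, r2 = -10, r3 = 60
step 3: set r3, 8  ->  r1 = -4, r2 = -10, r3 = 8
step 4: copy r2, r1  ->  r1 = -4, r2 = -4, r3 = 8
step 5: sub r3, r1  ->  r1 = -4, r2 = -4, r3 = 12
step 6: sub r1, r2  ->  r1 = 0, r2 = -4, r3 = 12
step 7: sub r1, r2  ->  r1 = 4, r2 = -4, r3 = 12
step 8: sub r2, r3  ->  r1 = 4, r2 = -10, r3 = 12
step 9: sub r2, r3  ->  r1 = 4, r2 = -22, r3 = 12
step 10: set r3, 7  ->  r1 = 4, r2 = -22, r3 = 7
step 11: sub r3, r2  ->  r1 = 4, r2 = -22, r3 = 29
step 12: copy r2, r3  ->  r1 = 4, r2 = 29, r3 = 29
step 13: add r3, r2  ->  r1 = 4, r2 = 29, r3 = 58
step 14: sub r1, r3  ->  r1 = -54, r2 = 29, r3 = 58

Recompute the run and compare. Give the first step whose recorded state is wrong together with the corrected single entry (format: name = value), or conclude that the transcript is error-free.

step 8, r2 = -16

Recomputing the run from the initial state:
step 1: r1 = -4, r2 = -10, r3 = -6
step 2: r1 = -4, r2 = -10, r3 = 60
step 3: r1 = -4, r2 = -10, r3 = 8
step 4: r1 = -4, r2 = -4, r3 = 8
step 5: r1 = -4, r2 = -4, r3 = 12
step 6: r1 = 0, r2 = -4, r3 = 12
step 7: r1 = 4, r2 = -4, r3 = 12
step 8: r1 = 4, r2 = -16, r3 = 12
step 9: r1 = 4, r2 = -28, r3 = 12
step 10: r1 = 4, r2 = -28, r3 = 7
step 11: r1 = 4, r2 = -28, r3 = 35
step 12: r1 = 4, r2 = 35, r3 = 35
step 13: r1 = 4, r2 = 35, r3 = 70
step 14: r1 = -66, r2 = 35, r3 = 70
The first disagreement with the transcript is at step 8, where the value should be r2 = -16.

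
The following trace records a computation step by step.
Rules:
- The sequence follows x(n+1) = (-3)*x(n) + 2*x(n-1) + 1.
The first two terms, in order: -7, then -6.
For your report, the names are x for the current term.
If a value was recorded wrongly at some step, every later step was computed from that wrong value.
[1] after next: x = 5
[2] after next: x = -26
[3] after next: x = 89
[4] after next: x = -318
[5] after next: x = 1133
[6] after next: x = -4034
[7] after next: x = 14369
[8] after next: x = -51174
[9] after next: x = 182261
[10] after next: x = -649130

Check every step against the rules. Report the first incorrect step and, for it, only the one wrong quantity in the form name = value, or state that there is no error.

Recomputing the run from the initial state:
step 1: x = 5
step 2: x = -26
step 3: x = 89
step 4: x = -318
step 5: x = 1133
step 6: x = -4034
step 7: x = 14369
step 8: x = -51174
step 9: x = 182261
step 10: x = -649130
This matches the trace at every step.

no error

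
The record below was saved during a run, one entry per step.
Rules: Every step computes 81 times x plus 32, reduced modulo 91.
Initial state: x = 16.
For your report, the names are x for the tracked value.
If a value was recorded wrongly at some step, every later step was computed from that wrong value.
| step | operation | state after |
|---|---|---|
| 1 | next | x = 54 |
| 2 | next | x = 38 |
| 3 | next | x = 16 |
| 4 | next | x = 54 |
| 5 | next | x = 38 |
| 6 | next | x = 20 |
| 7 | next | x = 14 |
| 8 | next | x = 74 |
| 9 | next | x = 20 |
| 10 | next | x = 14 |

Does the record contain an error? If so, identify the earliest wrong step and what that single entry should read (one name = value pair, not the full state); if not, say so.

step 6, x = 16

Step 1: x = (81*16 + 32) mod 91 = 54 — agrees with the record.
Step 2: x = (81*54 + 32) mod 91 = 38 — verified.
Step 3: x = (81*38 + 32) mod 91 = 16 — agrees with the record.
Step 4: x = (81*16 + 32) mod 91 = 54 — agrees with the record.
Step 5: x = (81*54 + 32) mod 91 = 38 — exactly as logged.
Step 6: x = (81*38 + 32) mod 91 = 16 — a discrepancy with the record.
Step 6 is the first one off; corrected, x = 16.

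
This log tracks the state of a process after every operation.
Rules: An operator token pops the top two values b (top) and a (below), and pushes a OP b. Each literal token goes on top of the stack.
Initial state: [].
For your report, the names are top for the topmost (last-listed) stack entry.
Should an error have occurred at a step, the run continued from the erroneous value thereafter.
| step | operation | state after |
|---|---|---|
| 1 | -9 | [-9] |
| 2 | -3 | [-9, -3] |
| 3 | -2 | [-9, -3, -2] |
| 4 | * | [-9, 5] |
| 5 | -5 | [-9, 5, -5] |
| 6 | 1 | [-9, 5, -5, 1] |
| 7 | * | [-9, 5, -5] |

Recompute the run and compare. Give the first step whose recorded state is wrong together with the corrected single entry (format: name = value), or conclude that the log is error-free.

step 4, top = 6

Step 1: push -9: top = -9 — no discrepancy.
Step 2: push -3: top = -3 — verified.
Step 3: push -2: top = -2 — agrees with the log.
Step 4: -3 * -2 = 6 — the recorded entry deviates here.
First incorrect step: 4; the correct value is top = 6.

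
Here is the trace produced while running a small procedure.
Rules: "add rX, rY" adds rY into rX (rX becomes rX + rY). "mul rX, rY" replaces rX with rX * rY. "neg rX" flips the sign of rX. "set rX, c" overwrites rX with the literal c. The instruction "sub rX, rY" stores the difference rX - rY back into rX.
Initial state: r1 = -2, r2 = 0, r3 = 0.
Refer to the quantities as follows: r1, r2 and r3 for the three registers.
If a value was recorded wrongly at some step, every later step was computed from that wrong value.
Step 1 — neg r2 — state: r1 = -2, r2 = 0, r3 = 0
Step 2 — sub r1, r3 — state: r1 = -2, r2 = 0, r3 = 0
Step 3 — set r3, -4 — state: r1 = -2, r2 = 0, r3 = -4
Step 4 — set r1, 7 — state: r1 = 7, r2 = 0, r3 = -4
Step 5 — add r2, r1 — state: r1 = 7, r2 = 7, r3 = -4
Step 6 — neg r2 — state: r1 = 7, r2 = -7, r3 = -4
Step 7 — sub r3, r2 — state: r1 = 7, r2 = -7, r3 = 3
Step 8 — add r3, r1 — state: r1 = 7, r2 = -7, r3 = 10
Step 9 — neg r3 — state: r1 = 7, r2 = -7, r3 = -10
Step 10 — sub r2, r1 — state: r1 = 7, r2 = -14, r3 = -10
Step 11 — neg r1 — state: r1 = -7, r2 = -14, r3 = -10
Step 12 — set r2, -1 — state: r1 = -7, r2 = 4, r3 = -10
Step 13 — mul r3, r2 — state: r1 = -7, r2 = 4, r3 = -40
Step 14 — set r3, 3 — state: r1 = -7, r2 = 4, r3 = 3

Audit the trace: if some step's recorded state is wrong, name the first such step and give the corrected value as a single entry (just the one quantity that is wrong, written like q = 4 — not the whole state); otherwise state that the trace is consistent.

Recomputing the run from the initial state:
step 1: r1 = -2, r2 = 0, r3 = 0
step 2: r1 = -2, r2 = 0, r3 = 0
step 3: r1 = -2, r2 = 0, r3 = -4
step 4: r1 = 7, r2 = 0, r3 = -4
step 5: r1 = 7, r2 = 7, r3 = -4
step 6: r1 = 7, r2 = -7, r3 = -4
step 7: r1 = 7, r2 = -7, r3 = 3
step 8: r1 = 7, r2 = -7, r3 = 10
step 9: r1 = 7, r2 = -7, r3 = -10
step 10: r1 = 7, r2 = -14, r3 = -10
step 11: r1 = -7, r2 = -14, r3 = -10
step 12: r1 = -7, r2 = -1, r3 = -10
step 13: r1 = -7, r2 = -1, r3 = 10
step 14: r1 = -7, r2 = -1, r3 = 3
The first disagreement with the trace is at step 12, where the value should be r2 = -1.

step 12, r2 = -1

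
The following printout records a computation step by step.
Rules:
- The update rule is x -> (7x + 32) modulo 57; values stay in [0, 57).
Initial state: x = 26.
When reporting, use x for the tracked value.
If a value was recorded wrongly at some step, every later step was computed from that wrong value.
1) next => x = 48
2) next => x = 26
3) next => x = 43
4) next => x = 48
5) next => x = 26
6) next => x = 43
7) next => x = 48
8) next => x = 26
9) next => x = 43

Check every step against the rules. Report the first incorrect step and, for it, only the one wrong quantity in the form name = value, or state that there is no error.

step 1, x = 43

Recomputing the run from the initial state:
step 1: x = 43
step 2: x = 48
step 3: x = 26
step 4: x = 43
step 5: x = 48
step 6: x = 26
step 7: x = 43
step 8: x = 48
step 9: x = 26
The first disagreement with the printout is at step 1, where the value should be x = 43.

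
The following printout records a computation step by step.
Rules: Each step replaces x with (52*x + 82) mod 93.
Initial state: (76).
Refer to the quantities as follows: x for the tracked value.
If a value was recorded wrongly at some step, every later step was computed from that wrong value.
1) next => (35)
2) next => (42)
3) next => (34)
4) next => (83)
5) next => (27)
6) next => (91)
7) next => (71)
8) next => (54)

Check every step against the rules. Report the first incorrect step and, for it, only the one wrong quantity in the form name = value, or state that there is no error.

Step 1: x = (52*76 + 82) mod 93 = 35 — checks out.
Step 2: x = (52*35 + 82) mod 93 = 42 — confirmed correct.
Step 3: x = (52*42 + 82) mod 93 = 34 — verified.
Step 4: x = (52*34 + 82) mod 93 = 83 — verified.
Step 5: x = (52*83 + 82) mod 93 = 27 — confirmed correct.
Step 6: x = (52*27 + 82) mod 93 = 91 — confirmed correct.
Step 7: x = (52*91 + 82) mod 93 = 71 — checks out.
Step 8: x = (52*71 + 82) mod 93 = 54 — in agreement.
Each recorded entry agrees with the recomputation.

no error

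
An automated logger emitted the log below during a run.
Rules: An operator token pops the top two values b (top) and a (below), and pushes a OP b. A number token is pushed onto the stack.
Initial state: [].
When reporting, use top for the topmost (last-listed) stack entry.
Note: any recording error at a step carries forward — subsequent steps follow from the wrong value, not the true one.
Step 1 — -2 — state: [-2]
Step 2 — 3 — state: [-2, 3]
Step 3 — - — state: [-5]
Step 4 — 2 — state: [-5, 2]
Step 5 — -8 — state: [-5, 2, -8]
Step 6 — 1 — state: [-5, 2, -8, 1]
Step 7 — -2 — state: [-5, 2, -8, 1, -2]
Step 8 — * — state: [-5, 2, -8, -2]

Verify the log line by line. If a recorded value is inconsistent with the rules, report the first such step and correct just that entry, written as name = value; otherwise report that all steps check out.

no error

step 1: push -2: top = -2 -> verified
step 2: push 3: top = 3 -> consistent with the log
step 3: -2 - 3 = -5 -> confirmed correct
step 4: push 2: top = 2 -> exactly as logged
step 5: push -8: top = -8 -> consistent with the log
step 6: push 1: top = 1 -> exactly as logged
step 7: push -2: top = -2 -> confirmed correct
step 8: 1 * -2 = -2 -> checks out
Each recorded entry agrees with the recomputation.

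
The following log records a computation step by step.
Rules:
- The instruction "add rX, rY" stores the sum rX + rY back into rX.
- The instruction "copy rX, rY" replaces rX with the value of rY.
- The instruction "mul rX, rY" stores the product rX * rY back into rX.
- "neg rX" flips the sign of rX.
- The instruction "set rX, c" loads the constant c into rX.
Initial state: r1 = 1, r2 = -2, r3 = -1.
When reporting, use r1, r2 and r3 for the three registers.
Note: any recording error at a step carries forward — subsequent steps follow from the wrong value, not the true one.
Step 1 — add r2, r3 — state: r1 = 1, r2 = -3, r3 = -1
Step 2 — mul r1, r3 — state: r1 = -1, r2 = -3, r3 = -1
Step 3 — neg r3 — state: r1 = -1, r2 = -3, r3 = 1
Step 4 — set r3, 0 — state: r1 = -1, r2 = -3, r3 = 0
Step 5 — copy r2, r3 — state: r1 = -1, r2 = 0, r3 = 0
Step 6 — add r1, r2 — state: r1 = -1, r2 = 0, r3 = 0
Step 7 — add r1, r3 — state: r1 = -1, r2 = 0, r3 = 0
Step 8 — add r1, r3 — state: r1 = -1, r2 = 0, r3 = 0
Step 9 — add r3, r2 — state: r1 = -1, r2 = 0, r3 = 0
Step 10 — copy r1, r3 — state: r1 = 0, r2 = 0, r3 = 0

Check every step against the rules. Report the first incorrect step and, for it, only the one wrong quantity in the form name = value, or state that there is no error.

Recomputing the run from the initial state:
step 1: r1 = 1, r2 = -3, r3 = -1
step 2: r1 = -1, r2 = -3, r3 = -1
step 3: r1 = -1, r2 = -3, r3 = 1
step 4: r1 = -1, r2 = -3, r3 = 0
step 5: r1 = -1, r2 = 0, r3 = 0
step 6: r1 = -1, r2 = 0, r3 = 0
step 7: r1 = -1, r2 = 0, r3 = 0
step 8: r1 = -1, r2 = 0, r3 = 0
step 9: r1 = -1, r2 = 0, r3 = 0
step 10: r1 = 0, r2 = 0, r3 = 0
This matches the log at every step.

no error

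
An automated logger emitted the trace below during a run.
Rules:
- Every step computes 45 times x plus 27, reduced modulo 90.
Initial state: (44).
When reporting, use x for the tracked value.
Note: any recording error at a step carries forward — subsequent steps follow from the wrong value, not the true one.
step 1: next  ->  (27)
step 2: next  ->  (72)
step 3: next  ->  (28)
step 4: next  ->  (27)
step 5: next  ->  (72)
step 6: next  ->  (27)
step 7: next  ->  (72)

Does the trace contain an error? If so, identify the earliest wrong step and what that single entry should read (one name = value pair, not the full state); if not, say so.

step 3, x = 27

1. x = (45*44 + 27) mod 90 = 27 (same as recorded)
2. x = (45*27 + 27) mod 90 = 72 (agrees with the trace)
3. x = (45*72 + 27) mod 90 = 27 (the trace disagrees here)
So the first discrepancy is step 3, where the right value is x = 27.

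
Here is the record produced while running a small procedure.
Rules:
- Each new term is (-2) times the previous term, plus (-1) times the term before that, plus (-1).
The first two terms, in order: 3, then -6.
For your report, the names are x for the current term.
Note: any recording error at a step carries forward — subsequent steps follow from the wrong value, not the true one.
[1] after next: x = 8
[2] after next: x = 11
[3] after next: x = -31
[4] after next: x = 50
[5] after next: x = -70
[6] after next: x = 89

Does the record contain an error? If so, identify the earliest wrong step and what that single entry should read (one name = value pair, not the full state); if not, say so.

step 2, x = -11

step 1: x = -2*(-6) + (-1)*(3) + (-1) = 8 -> checks out
step 2: x = -2*(8) + (-1)*(-6) + (-1) = -11 -> not what was recorded
First deviation found at step 2; the corrected entry is x = -11.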